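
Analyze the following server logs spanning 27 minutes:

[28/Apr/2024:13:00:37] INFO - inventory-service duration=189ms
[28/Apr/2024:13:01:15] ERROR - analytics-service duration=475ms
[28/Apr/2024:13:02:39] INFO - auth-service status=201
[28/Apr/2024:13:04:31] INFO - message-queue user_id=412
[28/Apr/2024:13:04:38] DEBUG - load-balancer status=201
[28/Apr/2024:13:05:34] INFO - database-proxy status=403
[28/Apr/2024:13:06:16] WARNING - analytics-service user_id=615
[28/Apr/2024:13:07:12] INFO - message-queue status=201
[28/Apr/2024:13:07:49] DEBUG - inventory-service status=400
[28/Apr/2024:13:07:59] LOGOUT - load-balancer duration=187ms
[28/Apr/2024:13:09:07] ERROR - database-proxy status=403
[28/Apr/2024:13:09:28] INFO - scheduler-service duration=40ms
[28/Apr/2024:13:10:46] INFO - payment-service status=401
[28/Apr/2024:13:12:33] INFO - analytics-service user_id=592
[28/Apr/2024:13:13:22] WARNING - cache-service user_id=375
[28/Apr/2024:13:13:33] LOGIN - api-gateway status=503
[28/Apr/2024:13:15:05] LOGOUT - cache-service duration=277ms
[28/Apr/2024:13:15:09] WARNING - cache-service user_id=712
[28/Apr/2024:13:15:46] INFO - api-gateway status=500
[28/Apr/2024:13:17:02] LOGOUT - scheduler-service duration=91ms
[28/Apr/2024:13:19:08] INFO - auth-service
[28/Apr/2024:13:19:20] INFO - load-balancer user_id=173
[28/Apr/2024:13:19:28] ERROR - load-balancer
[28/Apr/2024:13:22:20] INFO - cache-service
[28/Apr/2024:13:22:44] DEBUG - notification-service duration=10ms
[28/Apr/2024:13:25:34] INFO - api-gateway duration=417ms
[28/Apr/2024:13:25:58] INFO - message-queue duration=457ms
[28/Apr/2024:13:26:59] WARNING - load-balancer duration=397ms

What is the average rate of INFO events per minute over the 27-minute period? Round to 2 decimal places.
0.52

To calculate the rate:

1. Count total INFO events: 14
2. Total time period: 27 minutes
3. Rate = 14 / 27 = 0.52 events per minute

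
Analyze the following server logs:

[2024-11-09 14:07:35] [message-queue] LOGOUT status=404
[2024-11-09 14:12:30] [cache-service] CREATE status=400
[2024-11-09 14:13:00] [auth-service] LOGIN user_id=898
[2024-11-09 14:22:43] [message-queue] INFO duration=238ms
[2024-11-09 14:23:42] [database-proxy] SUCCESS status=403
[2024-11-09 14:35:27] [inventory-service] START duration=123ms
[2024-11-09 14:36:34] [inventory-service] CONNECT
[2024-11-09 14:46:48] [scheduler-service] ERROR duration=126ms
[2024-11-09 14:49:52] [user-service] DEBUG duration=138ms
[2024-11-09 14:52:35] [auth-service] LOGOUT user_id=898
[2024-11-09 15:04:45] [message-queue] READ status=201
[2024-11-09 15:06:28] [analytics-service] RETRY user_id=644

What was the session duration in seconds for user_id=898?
2375

To calculate session duration:

1. Find LOGIN event for user_id=898: 2024-11-09 14:13:00
2. Find LOGOUT event for user_id=898: 2024-11-09 14:52:35
3. Session duration: 2024-11-09 14:52:35 - 2024-11-09 14:13:00 = 2375 seconds (39 minutes)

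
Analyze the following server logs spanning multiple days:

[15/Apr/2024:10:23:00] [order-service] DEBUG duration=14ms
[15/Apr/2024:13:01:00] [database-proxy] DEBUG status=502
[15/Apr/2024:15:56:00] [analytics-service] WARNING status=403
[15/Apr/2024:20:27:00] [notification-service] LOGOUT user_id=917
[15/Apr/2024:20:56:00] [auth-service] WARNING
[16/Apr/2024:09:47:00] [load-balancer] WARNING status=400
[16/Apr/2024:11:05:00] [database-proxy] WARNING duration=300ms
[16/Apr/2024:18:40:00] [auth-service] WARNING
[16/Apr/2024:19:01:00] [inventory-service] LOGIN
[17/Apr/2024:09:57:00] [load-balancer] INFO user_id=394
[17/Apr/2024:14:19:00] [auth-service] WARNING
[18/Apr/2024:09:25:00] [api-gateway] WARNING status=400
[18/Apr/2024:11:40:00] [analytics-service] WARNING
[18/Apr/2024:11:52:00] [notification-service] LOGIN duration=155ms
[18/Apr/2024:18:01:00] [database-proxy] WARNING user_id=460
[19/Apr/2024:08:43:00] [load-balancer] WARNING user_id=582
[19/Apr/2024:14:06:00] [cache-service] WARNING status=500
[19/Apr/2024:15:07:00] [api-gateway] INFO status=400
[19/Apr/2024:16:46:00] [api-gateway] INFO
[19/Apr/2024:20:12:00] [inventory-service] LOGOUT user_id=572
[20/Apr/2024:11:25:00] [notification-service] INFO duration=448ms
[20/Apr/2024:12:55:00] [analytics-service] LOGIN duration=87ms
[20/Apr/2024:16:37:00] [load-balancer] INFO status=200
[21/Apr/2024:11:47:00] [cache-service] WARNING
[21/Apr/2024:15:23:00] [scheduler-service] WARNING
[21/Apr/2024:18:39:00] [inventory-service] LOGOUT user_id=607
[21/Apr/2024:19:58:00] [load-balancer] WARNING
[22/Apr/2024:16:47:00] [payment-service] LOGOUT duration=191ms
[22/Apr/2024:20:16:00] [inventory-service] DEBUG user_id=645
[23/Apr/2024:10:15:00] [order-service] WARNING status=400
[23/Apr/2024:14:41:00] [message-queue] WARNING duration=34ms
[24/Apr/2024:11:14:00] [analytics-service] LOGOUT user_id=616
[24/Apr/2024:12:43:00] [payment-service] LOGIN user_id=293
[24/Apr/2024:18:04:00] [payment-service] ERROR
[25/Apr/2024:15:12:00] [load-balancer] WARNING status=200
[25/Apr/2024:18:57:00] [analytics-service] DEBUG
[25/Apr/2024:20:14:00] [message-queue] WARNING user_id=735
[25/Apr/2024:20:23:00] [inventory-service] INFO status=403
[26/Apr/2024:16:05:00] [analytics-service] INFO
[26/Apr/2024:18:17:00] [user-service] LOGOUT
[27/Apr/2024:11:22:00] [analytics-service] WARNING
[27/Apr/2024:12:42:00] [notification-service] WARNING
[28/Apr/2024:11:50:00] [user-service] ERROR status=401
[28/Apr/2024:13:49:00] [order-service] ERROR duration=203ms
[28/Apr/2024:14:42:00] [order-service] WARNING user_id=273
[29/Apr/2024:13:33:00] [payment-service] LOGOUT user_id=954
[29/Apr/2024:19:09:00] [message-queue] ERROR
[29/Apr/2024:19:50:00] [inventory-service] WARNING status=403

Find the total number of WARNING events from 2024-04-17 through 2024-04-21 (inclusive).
9

To filter by date range:

1. Date range: 2024-04-17 through 2024-04-21, both dates inclusive
2. Filter for WARNING events whose date falls in this range
3. Count matching events: 9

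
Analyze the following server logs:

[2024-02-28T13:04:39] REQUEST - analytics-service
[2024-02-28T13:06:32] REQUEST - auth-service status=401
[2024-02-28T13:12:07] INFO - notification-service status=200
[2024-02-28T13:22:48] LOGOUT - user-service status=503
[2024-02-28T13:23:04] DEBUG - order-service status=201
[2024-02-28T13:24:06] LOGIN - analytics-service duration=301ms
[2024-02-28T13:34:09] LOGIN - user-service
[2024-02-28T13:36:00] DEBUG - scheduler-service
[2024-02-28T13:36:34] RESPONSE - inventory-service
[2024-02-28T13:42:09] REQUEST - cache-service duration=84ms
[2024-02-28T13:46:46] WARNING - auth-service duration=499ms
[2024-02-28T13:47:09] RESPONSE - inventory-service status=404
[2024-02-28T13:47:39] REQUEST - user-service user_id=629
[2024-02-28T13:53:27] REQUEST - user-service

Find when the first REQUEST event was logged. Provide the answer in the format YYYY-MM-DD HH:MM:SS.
2024-02-28 13:04:39

To find the first event:

1. Filter for all REQUEST events
2. Sort by timestamp
3. Select the first one
4. Timestamp: 2024-02-28 13:04:39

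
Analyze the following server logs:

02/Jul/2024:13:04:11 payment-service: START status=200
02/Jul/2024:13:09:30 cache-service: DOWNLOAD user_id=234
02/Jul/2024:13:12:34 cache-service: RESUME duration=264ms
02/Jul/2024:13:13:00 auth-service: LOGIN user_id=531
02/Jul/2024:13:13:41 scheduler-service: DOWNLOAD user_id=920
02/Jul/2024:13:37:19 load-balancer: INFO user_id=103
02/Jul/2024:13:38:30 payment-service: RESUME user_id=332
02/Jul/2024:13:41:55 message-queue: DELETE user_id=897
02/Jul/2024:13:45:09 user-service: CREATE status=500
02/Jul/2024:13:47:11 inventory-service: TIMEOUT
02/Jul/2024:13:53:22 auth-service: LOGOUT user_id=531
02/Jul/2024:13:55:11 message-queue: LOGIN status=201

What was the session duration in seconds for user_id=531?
2422

To calculate session duration:

1. Find LOGIN event for user_id=531: 02/Jul/2024:13:13:00
2. Find LOGOUT event for user_id=531: 02/Jul/2024:13:53:22
3. Session duration: 02/Jul/2024:13:53:22 - 02/Jul/2024:13:13:00 = 2422 seconds (40 minutes)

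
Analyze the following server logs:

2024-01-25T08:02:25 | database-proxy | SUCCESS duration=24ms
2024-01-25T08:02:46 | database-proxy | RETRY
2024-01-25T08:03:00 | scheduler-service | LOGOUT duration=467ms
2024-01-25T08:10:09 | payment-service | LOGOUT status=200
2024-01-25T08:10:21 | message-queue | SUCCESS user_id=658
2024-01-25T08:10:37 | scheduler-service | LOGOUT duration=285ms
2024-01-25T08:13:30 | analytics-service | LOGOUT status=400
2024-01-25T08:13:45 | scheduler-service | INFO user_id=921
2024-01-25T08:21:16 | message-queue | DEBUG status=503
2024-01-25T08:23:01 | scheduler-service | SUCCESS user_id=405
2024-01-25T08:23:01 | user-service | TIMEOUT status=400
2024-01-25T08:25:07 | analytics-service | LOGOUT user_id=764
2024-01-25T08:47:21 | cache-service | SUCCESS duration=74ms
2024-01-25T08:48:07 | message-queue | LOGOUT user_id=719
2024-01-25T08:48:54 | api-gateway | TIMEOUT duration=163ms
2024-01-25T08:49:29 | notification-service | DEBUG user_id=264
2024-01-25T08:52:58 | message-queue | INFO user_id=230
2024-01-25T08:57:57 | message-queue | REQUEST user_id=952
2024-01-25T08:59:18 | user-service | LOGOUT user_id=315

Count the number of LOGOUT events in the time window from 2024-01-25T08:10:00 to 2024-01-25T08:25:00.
3

To count events in the time window:

1. Window boundaries: 2024-01-25T08:10:00 to 2024-01-25T08:25:00
2. Filter for LOGOUT events within this window
3. Count matching events: 3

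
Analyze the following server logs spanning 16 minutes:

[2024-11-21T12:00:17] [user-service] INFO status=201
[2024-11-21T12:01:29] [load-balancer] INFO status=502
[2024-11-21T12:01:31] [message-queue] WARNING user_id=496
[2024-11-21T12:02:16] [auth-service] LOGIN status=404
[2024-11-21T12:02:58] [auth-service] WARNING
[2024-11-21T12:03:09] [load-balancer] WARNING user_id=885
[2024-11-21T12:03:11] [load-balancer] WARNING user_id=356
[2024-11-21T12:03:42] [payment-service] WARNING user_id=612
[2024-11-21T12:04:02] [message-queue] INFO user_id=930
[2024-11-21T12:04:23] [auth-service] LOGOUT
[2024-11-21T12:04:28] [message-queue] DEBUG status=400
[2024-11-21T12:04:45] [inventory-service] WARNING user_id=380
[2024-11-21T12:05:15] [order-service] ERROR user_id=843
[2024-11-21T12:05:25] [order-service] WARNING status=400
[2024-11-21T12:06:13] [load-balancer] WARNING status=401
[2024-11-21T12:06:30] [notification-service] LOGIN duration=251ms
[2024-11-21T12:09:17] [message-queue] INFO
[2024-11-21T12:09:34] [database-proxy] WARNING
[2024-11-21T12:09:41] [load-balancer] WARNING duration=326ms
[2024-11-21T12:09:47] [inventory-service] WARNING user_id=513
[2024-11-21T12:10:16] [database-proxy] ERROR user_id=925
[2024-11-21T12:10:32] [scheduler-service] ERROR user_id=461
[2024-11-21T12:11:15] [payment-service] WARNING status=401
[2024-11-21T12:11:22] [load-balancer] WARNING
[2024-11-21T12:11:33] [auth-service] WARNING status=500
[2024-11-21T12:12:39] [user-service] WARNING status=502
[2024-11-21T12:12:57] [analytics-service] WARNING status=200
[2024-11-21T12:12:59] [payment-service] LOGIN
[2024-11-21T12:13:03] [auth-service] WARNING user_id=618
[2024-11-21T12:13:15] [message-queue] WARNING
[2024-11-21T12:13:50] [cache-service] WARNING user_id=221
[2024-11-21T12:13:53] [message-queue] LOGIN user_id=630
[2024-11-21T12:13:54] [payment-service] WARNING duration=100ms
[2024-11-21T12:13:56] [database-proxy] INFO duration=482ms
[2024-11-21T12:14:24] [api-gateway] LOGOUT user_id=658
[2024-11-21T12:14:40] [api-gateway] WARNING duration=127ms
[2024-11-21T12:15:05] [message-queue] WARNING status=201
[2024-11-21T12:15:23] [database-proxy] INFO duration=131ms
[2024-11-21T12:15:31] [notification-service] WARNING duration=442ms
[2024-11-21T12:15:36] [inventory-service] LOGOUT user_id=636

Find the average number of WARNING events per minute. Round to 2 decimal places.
1.44

To calculate the rate:

1. Count total WARNING events: 23
2. Total time period: 16 minutes
3. Rate = 23 / 16 = 1.44 events per minute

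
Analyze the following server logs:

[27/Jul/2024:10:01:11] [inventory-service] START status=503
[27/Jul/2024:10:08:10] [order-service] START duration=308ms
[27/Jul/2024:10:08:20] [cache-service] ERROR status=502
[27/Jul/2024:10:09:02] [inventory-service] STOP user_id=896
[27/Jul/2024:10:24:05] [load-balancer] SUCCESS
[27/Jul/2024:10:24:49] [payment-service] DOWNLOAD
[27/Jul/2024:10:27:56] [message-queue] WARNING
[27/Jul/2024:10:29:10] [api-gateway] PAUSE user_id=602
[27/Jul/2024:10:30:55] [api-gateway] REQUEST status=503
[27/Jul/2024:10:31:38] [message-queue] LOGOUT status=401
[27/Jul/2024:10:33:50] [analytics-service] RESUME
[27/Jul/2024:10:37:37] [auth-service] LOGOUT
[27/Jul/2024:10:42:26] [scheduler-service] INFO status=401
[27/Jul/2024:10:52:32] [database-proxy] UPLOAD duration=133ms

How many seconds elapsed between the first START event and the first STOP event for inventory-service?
471

To find the time between events:

1. Locate the first START event for inventory-service: 27/Jul/2024:10:01:11
2. Locate the first STOP event for inventory-service: 27/Jul/2024:10:09:02
3. Calculate the difference: 27/Jul/2024:10:09:02 - 27/Jul/2024:10:01:11 = 471 seconds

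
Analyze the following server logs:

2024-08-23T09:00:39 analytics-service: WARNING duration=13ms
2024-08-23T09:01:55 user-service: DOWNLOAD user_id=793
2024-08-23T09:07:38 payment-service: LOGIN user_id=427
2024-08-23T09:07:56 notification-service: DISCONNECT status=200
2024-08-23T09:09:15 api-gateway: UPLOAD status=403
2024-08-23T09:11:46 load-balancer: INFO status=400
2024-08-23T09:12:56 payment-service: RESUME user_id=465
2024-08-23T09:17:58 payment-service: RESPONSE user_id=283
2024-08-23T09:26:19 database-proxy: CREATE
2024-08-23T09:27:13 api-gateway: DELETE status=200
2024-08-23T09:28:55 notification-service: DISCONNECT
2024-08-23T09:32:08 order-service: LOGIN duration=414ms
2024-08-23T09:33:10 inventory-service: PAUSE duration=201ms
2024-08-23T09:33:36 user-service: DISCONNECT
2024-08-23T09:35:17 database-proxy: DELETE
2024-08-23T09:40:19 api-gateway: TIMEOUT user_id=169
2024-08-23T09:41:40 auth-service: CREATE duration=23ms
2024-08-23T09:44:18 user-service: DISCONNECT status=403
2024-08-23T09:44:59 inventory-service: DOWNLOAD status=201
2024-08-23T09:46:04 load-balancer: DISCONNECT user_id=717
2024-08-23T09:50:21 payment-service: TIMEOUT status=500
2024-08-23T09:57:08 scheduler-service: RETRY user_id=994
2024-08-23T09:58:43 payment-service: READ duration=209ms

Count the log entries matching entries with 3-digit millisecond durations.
3

To find matching entries:

1. Pattern to match: entries with 3-digit millisecond durations
2. Scan each log entry for the pattern
3. Count matches: 3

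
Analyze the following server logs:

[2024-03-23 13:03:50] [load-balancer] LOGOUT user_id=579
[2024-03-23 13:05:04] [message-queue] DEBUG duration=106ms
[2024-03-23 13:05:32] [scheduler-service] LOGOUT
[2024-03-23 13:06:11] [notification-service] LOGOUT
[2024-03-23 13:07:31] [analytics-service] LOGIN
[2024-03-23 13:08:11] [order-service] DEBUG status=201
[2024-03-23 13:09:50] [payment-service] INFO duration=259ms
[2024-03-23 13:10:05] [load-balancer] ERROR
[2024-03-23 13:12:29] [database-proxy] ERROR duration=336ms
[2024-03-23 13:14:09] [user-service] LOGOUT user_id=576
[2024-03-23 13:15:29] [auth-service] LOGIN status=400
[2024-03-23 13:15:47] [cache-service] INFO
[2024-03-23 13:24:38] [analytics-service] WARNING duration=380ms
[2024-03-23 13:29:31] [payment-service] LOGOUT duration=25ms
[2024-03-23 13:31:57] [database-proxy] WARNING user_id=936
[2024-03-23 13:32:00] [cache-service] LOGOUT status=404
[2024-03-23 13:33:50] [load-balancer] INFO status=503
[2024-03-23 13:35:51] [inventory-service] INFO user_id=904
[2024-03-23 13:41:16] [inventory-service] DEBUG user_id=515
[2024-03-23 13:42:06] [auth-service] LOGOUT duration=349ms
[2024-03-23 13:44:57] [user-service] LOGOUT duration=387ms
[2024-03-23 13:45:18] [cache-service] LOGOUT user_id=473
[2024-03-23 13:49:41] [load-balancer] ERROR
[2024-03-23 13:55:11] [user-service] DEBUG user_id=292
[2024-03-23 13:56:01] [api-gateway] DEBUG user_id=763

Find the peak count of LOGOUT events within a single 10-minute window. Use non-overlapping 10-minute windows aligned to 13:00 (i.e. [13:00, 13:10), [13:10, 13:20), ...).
3

To find the burst window:

1. Divide the log period into non-overlapping 10-minute windows starting at 13:00
2. Count LOGOUT events in each window
3. Find the window with maximum count
4. Maximum events in a window: 3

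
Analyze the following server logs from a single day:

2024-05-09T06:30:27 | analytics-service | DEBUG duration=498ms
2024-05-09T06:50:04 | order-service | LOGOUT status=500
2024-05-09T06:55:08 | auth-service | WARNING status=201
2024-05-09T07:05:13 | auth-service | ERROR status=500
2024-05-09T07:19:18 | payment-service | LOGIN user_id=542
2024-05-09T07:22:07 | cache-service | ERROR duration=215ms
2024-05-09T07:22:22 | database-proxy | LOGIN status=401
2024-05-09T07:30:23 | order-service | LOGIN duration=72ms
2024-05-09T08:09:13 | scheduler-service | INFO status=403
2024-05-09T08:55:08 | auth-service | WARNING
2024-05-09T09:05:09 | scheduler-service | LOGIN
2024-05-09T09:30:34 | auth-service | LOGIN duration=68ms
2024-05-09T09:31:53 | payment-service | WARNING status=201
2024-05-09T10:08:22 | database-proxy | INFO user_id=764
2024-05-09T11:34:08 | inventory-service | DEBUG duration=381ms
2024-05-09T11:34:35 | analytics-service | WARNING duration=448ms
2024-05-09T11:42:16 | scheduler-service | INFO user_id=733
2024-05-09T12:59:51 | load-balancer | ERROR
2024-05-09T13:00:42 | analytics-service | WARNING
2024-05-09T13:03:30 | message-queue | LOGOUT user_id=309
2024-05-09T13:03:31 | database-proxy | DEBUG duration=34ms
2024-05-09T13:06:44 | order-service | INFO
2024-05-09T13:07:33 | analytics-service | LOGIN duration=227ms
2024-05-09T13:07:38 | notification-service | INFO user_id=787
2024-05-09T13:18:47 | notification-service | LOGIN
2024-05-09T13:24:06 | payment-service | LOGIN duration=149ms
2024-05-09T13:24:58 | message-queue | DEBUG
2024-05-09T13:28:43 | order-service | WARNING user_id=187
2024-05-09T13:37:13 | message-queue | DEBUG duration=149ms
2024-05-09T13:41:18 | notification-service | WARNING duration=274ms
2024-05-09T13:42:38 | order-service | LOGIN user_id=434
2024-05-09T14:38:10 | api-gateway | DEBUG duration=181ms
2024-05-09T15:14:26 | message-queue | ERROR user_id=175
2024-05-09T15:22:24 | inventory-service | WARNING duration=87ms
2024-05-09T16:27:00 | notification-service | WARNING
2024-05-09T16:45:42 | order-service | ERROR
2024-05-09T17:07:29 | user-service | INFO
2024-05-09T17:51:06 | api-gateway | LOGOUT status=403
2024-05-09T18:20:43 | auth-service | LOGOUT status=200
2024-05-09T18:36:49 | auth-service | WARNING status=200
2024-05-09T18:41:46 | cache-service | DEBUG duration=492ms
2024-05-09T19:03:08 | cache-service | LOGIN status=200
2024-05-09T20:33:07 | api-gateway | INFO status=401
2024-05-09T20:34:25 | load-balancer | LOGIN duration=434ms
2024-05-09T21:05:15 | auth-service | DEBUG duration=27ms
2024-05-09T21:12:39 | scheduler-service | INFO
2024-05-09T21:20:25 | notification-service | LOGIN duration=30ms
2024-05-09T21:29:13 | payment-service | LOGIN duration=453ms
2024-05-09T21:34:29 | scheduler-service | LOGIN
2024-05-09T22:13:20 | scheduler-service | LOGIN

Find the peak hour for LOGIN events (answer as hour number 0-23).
13

To find the peak hour:

1. Group all LOGIN events by hour
2. Count events in each hour
3. Find hour with maximum count
4. Peak hour: 13 (with 4 events)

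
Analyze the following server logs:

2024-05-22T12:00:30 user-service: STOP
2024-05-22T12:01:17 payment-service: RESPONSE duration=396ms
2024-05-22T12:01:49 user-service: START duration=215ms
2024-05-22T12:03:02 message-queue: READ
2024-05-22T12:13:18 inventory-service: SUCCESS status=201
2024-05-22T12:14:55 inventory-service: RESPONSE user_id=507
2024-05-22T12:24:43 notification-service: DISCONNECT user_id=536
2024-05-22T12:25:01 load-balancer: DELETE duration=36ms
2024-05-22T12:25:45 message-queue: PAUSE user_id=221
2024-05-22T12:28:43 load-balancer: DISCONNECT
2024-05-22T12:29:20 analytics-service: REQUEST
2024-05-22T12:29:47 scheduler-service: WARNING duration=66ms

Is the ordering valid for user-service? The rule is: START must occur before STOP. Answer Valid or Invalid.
Invalid

To validate ordering:

1. Required order: START → STOP
2. Rule: START must occur before STOP
3. Check actual order of events for user-service
4. Result: Invalid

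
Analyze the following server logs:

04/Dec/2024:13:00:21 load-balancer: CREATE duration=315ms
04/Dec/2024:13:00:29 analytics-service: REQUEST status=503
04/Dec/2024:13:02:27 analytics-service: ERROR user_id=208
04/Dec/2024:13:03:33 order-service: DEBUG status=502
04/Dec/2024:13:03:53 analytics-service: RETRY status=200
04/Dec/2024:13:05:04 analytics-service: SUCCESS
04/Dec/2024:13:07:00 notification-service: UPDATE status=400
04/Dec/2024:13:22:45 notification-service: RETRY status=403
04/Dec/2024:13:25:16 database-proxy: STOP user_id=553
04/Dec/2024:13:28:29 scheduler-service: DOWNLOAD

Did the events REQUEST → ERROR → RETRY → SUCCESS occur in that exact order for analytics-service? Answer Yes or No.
Yes

To verify sequence order:

1. Find all events in sequence REQUEST → ERROR → RETRY → SUCCESS for analytics-service
2. Extract their timestamps
3. Check if timestamps are in ascending order
4. Result: Yes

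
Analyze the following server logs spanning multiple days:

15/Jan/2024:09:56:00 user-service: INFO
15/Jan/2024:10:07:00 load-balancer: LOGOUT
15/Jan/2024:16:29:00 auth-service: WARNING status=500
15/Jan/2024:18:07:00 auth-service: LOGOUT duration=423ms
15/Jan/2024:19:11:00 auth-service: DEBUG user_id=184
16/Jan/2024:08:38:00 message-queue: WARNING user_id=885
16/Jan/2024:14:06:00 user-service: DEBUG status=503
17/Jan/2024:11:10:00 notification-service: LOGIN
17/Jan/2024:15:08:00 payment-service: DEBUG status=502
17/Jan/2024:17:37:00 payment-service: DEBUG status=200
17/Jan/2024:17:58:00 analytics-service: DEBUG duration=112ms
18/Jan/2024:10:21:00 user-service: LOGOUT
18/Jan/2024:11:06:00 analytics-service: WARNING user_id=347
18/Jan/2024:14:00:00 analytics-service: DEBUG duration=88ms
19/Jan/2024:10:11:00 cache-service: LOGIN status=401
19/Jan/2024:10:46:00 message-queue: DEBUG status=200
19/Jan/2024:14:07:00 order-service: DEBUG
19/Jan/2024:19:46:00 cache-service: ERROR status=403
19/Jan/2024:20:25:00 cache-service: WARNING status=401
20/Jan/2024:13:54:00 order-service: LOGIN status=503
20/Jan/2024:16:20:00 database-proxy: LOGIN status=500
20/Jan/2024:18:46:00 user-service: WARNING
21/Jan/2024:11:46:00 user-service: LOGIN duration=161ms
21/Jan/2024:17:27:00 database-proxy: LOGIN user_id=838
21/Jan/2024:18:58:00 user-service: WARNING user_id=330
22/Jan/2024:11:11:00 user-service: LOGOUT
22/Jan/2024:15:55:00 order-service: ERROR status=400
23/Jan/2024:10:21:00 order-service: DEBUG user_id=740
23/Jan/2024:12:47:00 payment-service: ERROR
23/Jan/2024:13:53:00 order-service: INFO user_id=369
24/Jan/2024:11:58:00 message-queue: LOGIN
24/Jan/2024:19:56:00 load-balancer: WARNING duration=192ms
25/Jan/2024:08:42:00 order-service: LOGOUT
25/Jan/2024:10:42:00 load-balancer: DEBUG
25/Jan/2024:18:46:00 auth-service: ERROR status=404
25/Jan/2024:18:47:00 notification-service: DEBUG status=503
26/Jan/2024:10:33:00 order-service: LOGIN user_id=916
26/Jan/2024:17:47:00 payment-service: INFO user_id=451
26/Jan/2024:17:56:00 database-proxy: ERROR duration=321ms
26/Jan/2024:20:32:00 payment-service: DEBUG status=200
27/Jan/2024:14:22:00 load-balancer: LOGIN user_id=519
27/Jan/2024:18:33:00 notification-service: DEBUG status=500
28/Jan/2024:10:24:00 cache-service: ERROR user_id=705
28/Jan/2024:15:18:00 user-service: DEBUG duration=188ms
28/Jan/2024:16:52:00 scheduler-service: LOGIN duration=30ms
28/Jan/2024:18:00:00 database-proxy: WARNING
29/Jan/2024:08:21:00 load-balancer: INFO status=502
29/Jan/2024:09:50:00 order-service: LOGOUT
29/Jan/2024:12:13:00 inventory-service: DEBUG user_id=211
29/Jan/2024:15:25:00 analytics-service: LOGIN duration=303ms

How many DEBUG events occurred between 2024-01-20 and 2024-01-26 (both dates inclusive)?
4

To filter by date range:

1. Date range: 2024-01-20 through 2024-01-26, both dates inclusive
2. Filter for DEBUG events whose date falls in this range
3. Count matching events: 4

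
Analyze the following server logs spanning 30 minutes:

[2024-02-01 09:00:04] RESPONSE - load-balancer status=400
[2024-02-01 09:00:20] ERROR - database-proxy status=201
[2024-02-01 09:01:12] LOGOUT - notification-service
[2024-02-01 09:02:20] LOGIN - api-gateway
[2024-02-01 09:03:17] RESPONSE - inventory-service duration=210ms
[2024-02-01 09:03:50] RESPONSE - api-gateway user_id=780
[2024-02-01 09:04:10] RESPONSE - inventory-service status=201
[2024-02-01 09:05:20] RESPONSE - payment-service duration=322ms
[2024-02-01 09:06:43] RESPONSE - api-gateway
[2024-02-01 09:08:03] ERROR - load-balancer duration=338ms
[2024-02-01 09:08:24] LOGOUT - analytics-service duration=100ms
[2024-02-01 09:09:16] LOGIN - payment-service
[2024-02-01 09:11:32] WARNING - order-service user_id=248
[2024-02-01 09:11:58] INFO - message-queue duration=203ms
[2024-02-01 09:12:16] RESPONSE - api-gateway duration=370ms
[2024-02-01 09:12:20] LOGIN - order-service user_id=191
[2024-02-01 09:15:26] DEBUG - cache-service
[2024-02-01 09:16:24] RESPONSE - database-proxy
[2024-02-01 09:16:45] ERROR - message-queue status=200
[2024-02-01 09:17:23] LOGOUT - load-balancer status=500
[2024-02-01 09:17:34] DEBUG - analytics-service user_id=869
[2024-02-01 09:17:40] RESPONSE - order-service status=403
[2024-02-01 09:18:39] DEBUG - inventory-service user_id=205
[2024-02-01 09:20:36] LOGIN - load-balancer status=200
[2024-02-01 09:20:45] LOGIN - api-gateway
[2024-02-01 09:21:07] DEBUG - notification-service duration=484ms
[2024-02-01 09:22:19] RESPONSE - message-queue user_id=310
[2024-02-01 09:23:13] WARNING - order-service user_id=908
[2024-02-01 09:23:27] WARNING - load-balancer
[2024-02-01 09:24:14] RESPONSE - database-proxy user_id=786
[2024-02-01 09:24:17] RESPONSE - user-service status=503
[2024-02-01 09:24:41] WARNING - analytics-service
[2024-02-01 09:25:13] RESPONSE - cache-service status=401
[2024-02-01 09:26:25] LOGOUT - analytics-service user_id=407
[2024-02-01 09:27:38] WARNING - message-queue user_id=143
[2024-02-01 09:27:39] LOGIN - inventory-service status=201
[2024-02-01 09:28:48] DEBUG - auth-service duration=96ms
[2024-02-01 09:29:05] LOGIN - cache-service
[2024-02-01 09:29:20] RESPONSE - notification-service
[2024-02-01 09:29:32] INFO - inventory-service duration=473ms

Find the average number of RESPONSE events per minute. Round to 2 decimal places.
0.47

To calculate the rate:

1. Count total RESPONSE events: 14
2. Total time period: 30 minutes
3. Rate = 14 / 30 = 0.47 events per minute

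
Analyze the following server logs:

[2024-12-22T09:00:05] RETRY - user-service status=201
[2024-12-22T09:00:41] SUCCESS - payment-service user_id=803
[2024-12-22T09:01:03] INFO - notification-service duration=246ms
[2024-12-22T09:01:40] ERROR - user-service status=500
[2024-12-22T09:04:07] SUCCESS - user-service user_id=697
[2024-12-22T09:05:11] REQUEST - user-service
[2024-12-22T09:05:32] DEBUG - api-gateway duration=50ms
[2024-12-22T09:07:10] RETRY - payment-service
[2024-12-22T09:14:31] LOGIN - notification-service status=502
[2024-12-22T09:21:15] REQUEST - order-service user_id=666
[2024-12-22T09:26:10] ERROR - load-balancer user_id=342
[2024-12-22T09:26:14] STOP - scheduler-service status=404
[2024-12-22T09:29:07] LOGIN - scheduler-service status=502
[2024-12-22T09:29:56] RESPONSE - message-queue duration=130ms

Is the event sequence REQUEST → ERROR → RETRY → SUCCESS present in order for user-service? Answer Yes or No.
No

To verify sequence order:

1. Find all events in sequence REQUEST → ERROR → RETRY → SUCCESS for user-service
2. Extract their timestamps
3. Check if timestamps are in ascending order
4. Result: No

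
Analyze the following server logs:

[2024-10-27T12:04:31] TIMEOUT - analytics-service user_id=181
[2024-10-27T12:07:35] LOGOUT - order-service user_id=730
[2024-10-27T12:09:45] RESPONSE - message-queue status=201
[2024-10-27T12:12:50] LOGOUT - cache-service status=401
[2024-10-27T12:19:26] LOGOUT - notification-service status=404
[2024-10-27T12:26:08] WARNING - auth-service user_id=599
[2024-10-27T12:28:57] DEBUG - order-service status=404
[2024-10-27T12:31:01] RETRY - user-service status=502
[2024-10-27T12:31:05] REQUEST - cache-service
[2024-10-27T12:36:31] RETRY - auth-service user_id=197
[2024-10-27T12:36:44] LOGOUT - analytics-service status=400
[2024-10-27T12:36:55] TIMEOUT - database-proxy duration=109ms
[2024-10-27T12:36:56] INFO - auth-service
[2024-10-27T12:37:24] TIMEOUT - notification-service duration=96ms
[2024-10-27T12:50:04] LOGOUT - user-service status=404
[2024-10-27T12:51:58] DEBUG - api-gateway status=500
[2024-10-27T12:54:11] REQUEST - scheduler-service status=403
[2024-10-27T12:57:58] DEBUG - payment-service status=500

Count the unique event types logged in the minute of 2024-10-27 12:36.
4

To count unique event types:

1. Filter events in the minute starting at 2024-10-27 12:36
2. Extract event types from matching entries
3. Count unique types: 4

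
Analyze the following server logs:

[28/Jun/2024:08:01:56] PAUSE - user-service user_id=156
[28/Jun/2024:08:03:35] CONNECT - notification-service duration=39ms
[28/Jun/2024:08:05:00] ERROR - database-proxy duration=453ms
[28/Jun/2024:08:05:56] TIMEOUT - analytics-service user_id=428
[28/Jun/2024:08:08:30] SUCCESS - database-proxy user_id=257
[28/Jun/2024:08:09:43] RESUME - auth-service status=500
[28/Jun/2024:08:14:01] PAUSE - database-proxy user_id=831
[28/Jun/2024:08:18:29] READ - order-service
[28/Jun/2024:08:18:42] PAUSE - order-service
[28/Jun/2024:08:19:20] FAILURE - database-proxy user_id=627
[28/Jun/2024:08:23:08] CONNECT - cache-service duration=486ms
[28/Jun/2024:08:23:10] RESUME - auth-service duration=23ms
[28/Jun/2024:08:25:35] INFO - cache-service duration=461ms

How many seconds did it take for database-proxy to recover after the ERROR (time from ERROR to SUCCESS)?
210

To calculate recovery time:

1. Find ERROR event for database-proxy: 28/Jun/2024:08:05:00
2. Find next SUCCESS event for database-proxy: 28/Jun/2024:08:08:30
3. Recovery time: 28/Jun/2024:08:08:30 - 28/Jun/2024:08:05:00 = 210 seconds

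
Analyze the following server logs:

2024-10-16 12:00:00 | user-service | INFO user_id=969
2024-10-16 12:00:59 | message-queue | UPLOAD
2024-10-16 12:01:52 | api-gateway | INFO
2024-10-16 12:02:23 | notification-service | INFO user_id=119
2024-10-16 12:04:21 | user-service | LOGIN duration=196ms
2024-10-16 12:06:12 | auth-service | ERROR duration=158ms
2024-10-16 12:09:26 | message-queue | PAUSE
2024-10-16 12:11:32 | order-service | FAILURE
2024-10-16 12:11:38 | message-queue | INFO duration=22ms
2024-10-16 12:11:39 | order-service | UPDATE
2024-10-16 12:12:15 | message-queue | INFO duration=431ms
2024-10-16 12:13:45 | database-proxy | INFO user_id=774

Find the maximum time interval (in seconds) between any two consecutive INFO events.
555

To find the longest gap:

1. Extract all INFO events in chronological order
2. Calculate time differences between consecutive events
3. Find the maximum difference
4. Longest gap: 555 seconds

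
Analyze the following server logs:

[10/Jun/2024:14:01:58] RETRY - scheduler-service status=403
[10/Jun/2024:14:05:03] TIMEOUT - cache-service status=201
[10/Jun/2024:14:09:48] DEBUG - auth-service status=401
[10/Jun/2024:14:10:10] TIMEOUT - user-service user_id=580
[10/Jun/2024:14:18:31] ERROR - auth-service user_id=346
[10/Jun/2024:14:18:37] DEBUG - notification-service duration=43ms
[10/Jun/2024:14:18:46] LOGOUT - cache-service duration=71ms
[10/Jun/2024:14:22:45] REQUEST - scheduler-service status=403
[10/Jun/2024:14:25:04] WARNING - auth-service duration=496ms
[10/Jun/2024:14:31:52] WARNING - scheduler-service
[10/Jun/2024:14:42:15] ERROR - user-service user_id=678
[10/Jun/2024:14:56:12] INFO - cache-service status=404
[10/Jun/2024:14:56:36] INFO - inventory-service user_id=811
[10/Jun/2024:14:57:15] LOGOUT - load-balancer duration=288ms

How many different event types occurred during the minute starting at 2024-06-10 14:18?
3

To count unique event types:

1. Filter events in the minute starting at 2024-06-10 14:18
2. Extract event types from matching entries
3. Count unique types: 3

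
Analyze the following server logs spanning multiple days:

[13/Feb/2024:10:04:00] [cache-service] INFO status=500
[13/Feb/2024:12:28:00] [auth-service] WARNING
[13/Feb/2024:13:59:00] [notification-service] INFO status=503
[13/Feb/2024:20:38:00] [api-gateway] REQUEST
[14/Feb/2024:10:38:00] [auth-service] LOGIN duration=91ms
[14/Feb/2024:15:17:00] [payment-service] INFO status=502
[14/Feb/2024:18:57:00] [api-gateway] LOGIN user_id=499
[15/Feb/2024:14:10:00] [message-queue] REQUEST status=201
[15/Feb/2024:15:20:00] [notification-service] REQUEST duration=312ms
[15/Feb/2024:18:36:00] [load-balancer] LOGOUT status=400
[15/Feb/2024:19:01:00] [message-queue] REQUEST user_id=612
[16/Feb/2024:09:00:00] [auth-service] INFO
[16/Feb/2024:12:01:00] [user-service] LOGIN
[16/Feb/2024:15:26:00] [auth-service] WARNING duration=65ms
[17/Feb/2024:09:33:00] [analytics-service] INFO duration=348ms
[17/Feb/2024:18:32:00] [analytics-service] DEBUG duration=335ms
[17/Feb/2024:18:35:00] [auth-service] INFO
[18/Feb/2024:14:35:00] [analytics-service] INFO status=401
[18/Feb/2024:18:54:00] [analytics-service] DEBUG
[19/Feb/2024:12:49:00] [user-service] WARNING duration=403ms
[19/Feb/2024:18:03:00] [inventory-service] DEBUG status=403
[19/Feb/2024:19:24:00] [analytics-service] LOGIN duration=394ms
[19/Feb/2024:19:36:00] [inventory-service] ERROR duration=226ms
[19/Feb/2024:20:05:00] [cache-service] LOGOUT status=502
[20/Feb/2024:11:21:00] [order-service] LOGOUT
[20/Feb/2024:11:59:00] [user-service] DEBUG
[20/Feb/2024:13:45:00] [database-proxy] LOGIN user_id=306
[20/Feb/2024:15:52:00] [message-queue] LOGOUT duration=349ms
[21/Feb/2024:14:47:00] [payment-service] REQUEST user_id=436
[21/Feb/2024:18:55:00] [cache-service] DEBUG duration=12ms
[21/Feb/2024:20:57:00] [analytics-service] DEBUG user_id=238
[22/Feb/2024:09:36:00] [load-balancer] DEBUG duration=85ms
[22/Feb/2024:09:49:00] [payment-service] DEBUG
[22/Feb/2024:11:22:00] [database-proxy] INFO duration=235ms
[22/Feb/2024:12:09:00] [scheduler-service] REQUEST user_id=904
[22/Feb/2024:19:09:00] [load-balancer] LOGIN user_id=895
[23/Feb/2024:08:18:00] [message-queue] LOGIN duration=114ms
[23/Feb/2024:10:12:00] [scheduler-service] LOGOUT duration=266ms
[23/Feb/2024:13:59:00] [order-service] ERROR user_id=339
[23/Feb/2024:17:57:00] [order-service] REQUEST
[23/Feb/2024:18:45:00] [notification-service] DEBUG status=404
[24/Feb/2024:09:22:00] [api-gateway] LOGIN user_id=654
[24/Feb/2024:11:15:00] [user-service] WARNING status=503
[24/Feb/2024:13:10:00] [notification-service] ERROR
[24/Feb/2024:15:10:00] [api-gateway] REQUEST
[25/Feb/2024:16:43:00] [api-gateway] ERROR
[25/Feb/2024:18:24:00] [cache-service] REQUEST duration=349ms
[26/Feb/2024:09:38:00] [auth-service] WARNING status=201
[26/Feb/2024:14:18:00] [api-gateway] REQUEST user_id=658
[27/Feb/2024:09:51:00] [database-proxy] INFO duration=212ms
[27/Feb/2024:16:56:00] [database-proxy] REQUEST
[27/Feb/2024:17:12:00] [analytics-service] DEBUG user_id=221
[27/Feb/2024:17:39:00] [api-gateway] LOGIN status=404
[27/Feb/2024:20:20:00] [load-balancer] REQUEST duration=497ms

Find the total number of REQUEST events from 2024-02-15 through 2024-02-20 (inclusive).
3

To filter by date range:

1. Date range: 2024-02-15 through 2024-02-20, both dates inclusive
2. Filter for REQUEST events whose date falls in this range
3. Count matching events: 3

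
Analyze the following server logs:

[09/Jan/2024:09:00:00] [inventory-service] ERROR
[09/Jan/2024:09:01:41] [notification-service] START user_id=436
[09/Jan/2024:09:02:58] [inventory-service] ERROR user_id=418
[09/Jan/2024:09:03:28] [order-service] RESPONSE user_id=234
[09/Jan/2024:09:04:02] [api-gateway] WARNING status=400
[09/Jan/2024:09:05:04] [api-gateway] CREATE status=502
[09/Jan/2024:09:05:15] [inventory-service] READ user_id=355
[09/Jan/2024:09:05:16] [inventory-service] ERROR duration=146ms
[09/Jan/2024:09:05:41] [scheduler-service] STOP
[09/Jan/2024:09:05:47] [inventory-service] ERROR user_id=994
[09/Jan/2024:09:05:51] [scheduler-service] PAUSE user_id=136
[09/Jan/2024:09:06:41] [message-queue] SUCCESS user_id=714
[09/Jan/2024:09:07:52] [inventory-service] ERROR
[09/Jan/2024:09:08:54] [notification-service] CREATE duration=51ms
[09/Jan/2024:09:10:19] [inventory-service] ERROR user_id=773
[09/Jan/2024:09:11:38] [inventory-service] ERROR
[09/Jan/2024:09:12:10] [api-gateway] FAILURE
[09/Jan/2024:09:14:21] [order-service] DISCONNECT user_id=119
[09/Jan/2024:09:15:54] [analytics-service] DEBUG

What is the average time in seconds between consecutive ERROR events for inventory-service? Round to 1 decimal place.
116.3

To calculate average interval:

1. Find all ERROR events for inventory-service in order
2. Calculate time gaps between consecutive events
3. Compute mean of gaps: 698 / 6 = 116.3 seconds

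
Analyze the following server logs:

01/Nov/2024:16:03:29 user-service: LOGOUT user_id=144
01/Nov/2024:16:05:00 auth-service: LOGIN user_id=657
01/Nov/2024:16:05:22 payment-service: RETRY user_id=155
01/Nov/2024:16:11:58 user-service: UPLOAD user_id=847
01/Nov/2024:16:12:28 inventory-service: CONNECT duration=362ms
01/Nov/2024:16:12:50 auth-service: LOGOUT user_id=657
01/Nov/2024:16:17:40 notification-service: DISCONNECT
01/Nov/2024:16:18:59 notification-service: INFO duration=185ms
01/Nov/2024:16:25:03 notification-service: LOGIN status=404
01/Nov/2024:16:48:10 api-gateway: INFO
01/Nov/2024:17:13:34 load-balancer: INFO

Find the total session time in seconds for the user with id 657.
470

To calculate session duration:

1. Find LOGIN event for user_id=657: 01/Nov/2024:16:05:00
2. Find LOGOUT event for user_id=657: 01/Nov/2024:16:12:50
3. Session duration: 01/Nov/2024:16:12:50 - 01/Nov/2024:16:05:00 = 470 seconds (7 minutes)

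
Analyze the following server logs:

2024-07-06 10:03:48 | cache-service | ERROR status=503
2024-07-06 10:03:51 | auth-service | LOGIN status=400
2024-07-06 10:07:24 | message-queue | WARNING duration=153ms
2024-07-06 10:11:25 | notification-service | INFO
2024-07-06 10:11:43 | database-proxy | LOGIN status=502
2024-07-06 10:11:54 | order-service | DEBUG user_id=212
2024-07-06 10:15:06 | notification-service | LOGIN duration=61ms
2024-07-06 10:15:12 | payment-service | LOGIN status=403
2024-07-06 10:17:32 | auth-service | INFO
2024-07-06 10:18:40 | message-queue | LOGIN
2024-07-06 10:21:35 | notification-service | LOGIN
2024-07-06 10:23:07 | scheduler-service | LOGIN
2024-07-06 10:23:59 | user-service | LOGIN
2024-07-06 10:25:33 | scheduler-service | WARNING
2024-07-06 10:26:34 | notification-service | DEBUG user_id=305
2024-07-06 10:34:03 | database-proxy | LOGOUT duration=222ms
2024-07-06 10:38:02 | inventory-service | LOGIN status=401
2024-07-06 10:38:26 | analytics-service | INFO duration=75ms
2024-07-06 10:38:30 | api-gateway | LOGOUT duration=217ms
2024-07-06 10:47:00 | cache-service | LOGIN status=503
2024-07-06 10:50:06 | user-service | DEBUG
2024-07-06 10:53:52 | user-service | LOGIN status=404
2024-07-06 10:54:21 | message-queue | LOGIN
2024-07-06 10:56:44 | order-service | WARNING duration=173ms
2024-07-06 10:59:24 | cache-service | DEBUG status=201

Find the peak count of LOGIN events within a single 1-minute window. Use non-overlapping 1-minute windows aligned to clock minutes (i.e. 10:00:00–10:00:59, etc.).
2

To find the burst window:

1. Divide the log period into non-overlapping 1-minute windows starting at 10:00
2. Count LOGIN events in each window
3. Find the window with maximum count
4. Maximum events in a window: 2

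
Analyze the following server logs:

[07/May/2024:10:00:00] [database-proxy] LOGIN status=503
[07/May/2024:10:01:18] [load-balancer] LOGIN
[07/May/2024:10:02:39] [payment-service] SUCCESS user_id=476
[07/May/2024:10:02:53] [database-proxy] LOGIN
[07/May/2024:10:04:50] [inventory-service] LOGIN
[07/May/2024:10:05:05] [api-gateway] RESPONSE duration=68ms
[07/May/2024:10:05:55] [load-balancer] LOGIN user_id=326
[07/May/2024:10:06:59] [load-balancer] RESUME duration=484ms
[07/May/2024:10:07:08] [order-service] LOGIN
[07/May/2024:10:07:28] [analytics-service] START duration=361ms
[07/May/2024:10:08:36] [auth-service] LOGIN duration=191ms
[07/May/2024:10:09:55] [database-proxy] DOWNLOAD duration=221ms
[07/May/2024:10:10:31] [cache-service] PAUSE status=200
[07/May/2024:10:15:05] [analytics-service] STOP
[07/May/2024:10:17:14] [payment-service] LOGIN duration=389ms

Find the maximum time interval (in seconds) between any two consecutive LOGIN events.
518

To find the longest gap:

1. Extract all LOGIN events in chronological order
2. Calculate time differences between consecutive events
3. Find the maximum difference
4. Longest gap: 518 seconds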